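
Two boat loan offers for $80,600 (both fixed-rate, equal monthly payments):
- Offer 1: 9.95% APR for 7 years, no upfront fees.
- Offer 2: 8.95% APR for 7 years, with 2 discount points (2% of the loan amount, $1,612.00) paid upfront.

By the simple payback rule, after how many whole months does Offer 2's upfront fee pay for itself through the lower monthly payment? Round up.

Offer 1: monthly rate = 9.95%/12 = 0.0082917; payment = 80,600 × 0.0082917 / (1 − (1+0.0082917)^−84) = $1,335.97.
Offer 2: monthly rate = 8.95%/12 = 0.0074583; payment = 80,600 × 0.0074583 / (1 − (1+0.0074583)^−84) = $1,294.74.
Monthly savings = $1,335.97 − $1,294.74 = $41.23.
Break-even = $1,612.00 / $41.23 = 39.10 → 40 months.

40 months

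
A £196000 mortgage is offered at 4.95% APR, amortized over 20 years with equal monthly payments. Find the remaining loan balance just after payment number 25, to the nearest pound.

With monthly rate i = 4.95%/12 = 0.0041250, the balance after k of n payments is P · [(1+i)^n − (1+i)^k] / [(1+i)^n − 1].
(1+0.0041250)^240 = 2.68575995 and (1+0.0041250)^25 = 1.10839485, so the balance is 196,000 × (2.68575995 − 1.10839485) / (2.68575995 − 1) = £183,397.14.

£183,397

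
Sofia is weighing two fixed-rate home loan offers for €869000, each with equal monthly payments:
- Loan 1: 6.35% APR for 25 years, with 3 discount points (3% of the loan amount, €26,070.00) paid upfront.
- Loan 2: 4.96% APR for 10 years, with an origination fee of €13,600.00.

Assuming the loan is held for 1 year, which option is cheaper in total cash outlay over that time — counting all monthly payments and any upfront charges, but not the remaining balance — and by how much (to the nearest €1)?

Loan 1: monthly rate = 6.35%/12 = 0.0052917; payment = 869,000 × 0.0052917 / (1 − (1+0.0052917)^−300) = €5,786.36.
Loan 2: at 4.96% the monthly rate is 0.0041333, so the payment is 869,000 × 0.0041333 / (1 − 1.0041333^−120) = €9,200.11.
Over 12 months: Loan 1 costs 12 × €5,786.36 + €26,070.00 = €95,506.32; Loan 2 costs 12 × €9,200.11 + €13,600.00 = €124,001.32.
Loan 1 is cheaper by €124,001.32 − €95,506.32 = €28,495.00.

Loan 1 by €28,495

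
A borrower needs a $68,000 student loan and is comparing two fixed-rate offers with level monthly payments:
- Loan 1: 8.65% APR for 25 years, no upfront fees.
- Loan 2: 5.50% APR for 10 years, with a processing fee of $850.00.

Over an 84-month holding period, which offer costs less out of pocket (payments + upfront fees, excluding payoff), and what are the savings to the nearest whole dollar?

Loan 1: monthly rate = 8.65%/12 = 0.0072083; payment = 68,000 × 0.0072083 / (1 − (1+0.0072083)^−300) = $554.45.
Loan 2: monthly rate = 5.5%/12 = 0.0045833; payment = 68,000 × 0.0045833 / (1 − (1+0.0045833)^−120) = $737.98.
Over 84 months: Loan 1 costs 84 × $554.45 = $46,573.80; Loan 2 costs 84 × $737.98 + $850.00 = $62,840.32.
Loan 1 is cheaper by $62,840.32 − $46,573.80 = $16,266.52.

Loan 1 by $16,267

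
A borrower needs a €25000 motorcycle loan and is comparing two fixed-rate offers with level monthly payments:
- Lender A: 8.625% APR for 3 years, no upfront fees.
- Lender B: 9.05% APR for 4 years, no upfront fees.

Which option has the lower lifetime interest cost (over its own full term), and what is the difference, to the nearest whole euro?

Lender A by €1,428

Lender A: monthly rate = 8.625%/12 = 0.0071875; payment = 25,000 × 0.0071875 / (1 − (1+0.0071875)^−36) = €790.64.
Total interest on Lender A = 36 × €790.64 − €25,000 = €3,463.04.
Lender B: at 9.05% the monthly rate is 0.0075417, so the payment is 25,000 × 0.0075417 / (1 − 1.0075417^−48) = €622.72.
Total interest on Lender B = 48 × €622.72 − €25,000 = €4,890.56.
Lender A is lower by €1,427.52.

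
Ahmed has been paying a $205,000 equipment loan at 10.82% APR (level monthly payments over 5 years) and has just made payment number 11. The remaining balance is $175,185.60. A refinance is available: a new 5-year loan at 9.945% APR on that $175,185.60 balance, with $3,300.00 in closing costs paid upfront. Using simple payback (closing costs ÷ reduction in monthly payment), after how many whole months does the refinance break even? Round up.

Current payment = 205,000 × 10.82%/12 / (1 − (1+0.0090167)^−60) = $4,438.82.
Refinanced payment = 175,185.60 × 0.0082875 / (1 − (1+0.0082875)^−60) = $3,717.44.
Monthly savings = $4,438.82 − $3,717.44 = $721.38.
Break-even = $3,300.00 / $721.38 = 4.57 → 5 months.

5 months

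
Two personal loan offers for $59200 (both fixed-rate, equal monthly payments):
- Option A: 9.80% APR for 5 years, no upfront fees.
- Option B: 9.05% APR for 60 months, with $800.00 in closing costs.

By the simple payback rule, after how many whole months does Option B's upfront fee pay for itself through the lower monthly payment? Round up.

Option A: monthly rate = 9.8%/12 = 0.0081667; payment = 59,200 × 0.0081667 / (1 − (1+0.0081667)^−60) = $1,252.01.
Option B: monthly rate = 9.05%/12 = 0.0075417; payment = 59,200 × 0.0075417 / (1 − (1+0.0075417)^−60) = $1,230.33.
Monthly savings = $1,252.01 − $1,230.33 = $21.68.
Break-even = $800.00 / $21.68 = 36.90 → 37 months.

37 months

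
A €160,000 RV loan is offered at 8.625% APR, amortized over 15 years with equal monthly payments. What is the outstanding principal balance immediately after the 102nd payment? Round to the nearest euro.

With monthly rate i = 8.625%/12 = 0.0071875, the balance after k of n payments is P · [(1+i)^n − (1+i)^k] / [(1+i)^n − 1].
(1+0.0071875)^180 = 3.62960107 and (1+0.0071875)^102 = 2.07612440, so the balance is 160,000 × (3.62960107 − 2.07612440) / (3.62960107 − 1) = €94,522.42.

€94,522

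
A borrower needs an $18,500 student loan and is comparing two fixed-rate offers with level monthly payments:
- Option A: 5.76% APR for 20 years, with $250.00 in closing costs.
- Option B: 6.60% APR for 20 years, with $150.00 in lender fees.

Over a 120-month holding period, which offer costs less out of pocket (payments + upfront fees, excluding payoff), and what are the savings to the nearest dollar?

Option A by $984

Option A: monthly rate = 5.76%/12 = 0.0048000; payment = 18,500 × 0.0048000 / (1 − (1+0.0048000)^−240) = $129.99.
Option B: at 6.60% the monthly rate is 0.0055000, so the payment is 18,500 × 0.0055000 / (1 − 1.0055000^−240) = $139.02.
Over 120 months: Option A costs 120 × $129.99 + $250.00 = $15,848.80; Option B costs 120 × $139.02 + $150.00 = $16,832.40.
Option A is cheaper by $16,832.40 − $15,848.80 = $983.60.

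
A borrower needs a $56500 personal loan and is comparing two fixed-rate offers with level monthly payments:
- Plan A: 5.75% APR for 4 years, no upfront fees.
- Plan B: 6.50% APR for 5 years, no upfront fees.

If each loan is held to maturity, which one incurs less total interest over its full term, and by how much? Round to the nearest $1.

Plan A: monthly rate = 5.75%/12 = 0.0047917; payment = 56,500 × 0.0047917 / (1 − (1+0.0047917)^−48) = $1,320.44.
Total interest on Plan A = 48 × $1,320.44 − $56,500 = $6,881.12.
Plan B: at 6.50% the monthly rate is 0.0054167, so the payment is 56,500 × 0.0054167 / (1 − 1.0054167^−60) = $1,105.49.
Total interest on Plan B = 60 × $1,105.49 − $56,500 = $9,829.40.
Plan A is lower by $2,948.28.

Plan A by $2,948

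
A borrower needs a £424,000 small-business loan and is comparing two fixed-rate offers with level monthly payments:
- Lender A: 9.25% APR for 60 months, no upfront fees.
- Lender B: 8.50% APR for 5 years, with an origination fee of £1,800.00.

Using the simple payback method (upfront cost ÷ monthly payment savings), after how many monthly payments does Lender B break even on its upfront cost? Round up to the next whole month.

Lender A: monthly rate = 9.25%/12 = 0.0077083; payment = 424,000 × 0.0077083 / (1 − (1+0.0077083)^−60) = £8,853.08.
Lender B: monthly rate = 8.5%/12 = 0.0070833; payment = 424,000 × 0.0070833 / (1 − (1+0.0070833)^−60) = £8,699.01.
Monthly savings = £8,853.08 − £8,699.01 = £154.07.
Break-even = £1,800.00 / £154.07 = 11.68 → 12 months.

12 months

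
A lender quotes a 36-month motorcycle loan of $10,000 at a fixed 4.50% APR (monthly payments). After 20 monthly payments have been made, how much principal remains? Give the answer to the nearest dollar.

With monthly rate i = 4.5%/12 = 0.0037500, the balance after k of n payments is P · [(1+i)^n − (1+i)^k] / [(1+i)^n − 1].
(1+0.0037500)^36 = 1.14424783 and (1+0.0037500)^20 = 1.07773296, so the balance is 10,000 × (1.14424783 − 1.07773296) / (1.14424783 − 1) = $4,611.15.

$4,611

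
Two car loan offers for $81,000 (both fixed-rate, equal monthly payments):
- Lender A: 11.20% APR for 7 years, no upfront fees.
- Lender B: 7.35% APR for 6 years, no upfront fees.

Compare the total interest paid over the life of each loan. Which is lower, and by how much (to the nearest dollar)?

Lender A: monthly rate = 11.2%/12 = 0.0093333; payment = 81,000 × 0.0093333 / (1 − (1+0.0093333)^−84) = $1,395.45.
Total interest on Lender A = 84 × $1,395.45 − $81,000 = $36,217.80.
Lender B: at 7.35% the monthly rate is 0.0061250, so the payment is 81,000 × 0.0061250 / (1 − 1.0061250^−72) = $1,394.62.
Total interest on Lender B = 72 × $1,394.62 − $81,000 = $19,412.64.
Lender B is lower by $16,805.16.

Lender B by $16,805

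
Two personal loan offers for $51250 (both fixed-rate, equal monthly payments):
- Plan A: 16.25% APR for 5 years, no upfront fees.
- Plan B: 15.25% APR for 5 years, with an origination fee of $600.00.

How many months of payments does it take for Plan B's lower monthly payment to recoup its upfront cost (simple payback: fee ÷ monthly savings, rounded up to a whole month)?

23 months

Plan A: at 16.25% the monthly rate is 0.0135417, so the payment is 51,250 × 0.0135417 / (1 − 1.0135417^−60) = $1,253.12.
Plan B: monthly rate = 15.25%/12 = 0.0127083; payment = 51,250 × 0.0127083 / (1 − (1+0.0127083)^−60) = $1,225.97.
Monthly savings = $1,253.12 − $1,225.97 = $27.15.
Break-even = $600.00 / $27.15 = 22.10 → 23 months.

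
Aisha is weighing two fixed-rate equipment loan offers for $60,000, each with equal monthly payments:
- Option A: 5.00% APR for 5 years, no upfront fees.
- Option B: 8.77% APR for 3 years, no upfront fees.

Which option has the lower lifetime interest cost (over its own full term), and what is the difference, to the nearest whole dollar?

Option A by $520

Option A: at 5.00% the monthly rate is 0.0041667, so the payment is 60,000 × 0.0041667 / (1 − 1.0041667^−60) = $1,132.27.
Total interest on Option A = 60 × $1,132.27 − $60,000 = $7,936.20.
Option B: at 8.77% the monthly rate is 0.0073083, so the payment is 60,000 × 0.0073083 / (1 − 1.0073083^−36) = $1,901.57.
Total interest on Option B = 36 × $1,901.57 − $60,000 = $8,456.52.
Option A is lower by $520.32.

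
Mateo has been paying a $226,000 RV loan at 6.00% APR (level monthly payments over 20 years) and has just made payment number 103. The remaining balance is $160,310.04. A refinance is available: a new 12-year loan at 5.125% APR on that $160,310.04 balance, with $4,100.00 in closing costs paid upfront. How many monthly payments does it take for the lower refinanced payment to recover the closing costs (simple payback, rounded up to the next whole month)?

Current payment = 226,000 × 6%/12 / (1 − (1+0.0050000)^−240) = $1,619.13.
Refinanced payment = 160,310.04 × 0.0042708 / (1 − (1+0.0042708)^−144) = $1,492.76.
Monthly savings = $1,619.13 − $1,492.76 = $126.37.
Break-even = $4,100.00 / $126.37 = 32.44 → 33 months.

33 months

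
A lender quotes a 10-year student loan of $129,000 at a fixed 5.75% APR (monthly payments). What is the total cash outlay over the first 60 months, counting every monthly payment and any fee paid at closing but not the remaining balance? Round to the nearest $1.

$84,961

Monthly rate = 5.75%/12 = 0.0047917; payment = 129,000 × 0.0047917 / (1 − (1+0.0047917)^−120) = $1,416.02.
Total outlay = 60 × $1,416.02 = $84,961.20.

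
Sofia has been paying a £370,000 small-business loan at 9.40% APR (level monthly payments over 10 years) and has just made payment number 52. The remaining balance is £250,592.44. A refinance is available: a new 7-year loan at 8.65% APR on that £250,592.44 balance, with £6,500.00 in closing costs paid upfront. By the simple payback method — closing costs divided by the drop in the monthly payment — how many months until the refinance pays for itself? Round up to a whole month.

Current payment = 370,000 × 9.4%/12 / (1 − (1+0.0078333)^−120) = £4,767.48.
Refinanced payment = 250,592.44 × 0.0072083 / (1 − (1+0.0072083)^−84) = £3,987.43.
Monthly savings = £4,767.48 − £3,987.43 = £780.05.
Break-even = £6,500.00 / £780.05 = 8.33 → 9 months.

9 months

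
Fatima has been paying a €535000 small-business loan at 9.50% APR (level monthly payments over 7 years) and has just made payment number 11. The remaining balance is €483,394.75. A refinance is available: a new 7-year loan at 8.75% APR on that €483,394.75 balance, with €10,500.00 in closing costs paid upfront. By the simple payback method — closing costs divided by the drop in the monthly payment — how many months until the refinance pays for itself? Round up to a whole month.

Current payment = 535,000 × 9.5%/12 / (1 − (1+0.0079167)^−84) = €8,744.03.
Refinanced payment = 483,394.75 × 0.0072917 / (1 − (1+0.0072917)^−84) = €7,716.18.
Monthly savings = €8,744.03 − €7,716.18 = €1,027.85.
Break-even = €10,500.00 / €1,027.85 = 10.22 → 11 months.

11 months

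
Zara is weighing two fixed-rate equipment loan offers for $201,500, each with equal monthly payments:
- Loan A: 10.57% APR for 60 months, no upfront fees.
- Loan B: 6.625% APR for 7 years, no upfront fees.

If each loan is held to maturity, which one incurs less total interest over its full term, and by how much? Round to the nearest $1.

Loan A: monthly rate = 10.57%/12 = 0.0088083; payment = 201,500 × 0.0088083 / (1 − (1+0.0088083)^−60) = $4,338.01.
Total interest on Loan A = 60 × $4,338.01 − $201,500 = $58,780.60.
Loan B: at 6.625% the monthly rate is 0.0055208, so the payment is 201,500 × 0.0055208 / (1 − 1.0055208^−84) = $3,004.37.
Total interest on Loan B = 84 × $3,004.37 − $201,500 = $50,867.08.
Loan B is lower by $7,913.52.

Loan B by $7,914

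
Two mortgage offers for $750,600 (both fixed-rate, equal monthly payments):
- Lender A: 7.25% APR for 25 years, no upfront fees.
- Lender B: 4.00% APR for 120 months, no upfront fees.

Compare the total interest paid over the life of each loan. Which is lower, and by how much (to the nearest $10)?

Lender A: at 7.25% the monthly rate is 0.0060417, so the payment is 750,600 × 0.0060417 / (1 − 1.0060417^−300) = $5,425.39.
Total interest on Lender A = 300 × $5,425.39 − $750,600 = $877,017.00.
Lender B: monthly rate = 4%/12 = 0.0033333; payment = 750,600 × 0.0033333 / (1 − (1+0.0033333)^−120) = $7,599.46.
Total interest on Lender B = 120 × $7,599.46 − $750,600 = $161,335.20.
Lender B is lower by $715,681.80.

Lender B by $715,680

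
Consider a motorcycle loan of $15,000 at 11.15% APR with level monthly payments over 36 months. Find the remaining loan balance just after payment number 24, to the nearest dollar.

With monthly rate i = 11.15%/12 = 0.0092917, the balance after k of n payments is P · [(1+i)^n − (1+i)^k] / [(1+i)^n − 1].
(1+0.0092917)^36 = 1.39508526 and (1+0.0092917)^24 = 1.24853436, so the balance is 15,000 × (1.39508526 − 1.24853436) / (1.39508526 − 1) = $5,564.02.

$5,564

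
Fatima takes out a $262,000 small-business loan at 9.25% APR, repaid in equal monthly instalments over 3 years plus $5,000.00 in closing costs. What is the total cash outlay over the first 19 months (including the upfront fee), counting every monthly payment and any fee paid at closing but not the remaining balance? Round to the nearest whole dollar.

Monthly rate = 9.25%/12 = 0.0077083; payment = 262,000 × 0.0077083 / (1 − (1+0.0077083)^−36) = $8,362.05.
Total outlay = 19 × $8,362.05 + $5,000.00 = $163,878.95.

$163,879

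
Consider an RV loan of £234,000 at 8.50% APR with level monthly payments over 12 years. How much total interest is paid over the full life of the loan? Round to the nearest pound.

£140,044

At 8.50% the monthly rate is 0.0070833, so the payment is 234,000 × 0.0070833 / (1 − 1.0070833^−144) = £2,597.53.
Total paid = 144 × £2,597.53 = £374,044.32; interest = £374,044.32 − £234,000 = £140,044.32.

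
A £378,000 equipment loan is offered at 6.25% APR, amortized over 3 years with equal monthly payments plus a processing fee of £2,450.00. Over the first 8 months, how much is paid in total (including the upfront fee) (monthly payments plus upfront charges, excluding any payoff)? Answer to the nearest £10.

£94,790

At 6.25% the monthly rate is 0.0052083, so the payment is 378,000 × 0.0052083 / (1 − 1.0052083^−36) = £11,542.36.
Total outlay = 8 × £11,542.36 + £2,450.00 = £94,788.88.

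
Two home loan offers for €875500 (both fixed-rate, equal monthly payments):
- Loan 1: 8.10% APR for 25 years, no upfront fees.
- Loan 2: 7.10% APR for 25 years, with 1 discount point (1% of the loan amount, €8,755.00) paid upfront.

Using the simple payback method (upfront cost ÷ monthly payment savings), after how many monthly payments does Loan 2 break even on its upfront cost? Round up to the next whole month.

Loan 1: monthly rate = 8.1%/12 = 0.0067500; payment = 875,500 × 0.0067500 / (1 − (1+0.0067500)^−300) = €6,815.35.
Loan 2: at 7.10% the monthly rate is 0.0059167, so the payment is 875,500 × 0.0059167 / (1 − 1.0059167^−300) = €6,243.81.
Monthly savings = €6,815.35 − €6,243.81 = €571.54.
Break-even = €8,755.00 / €571.54 = 15.32 → 16 months.

16 months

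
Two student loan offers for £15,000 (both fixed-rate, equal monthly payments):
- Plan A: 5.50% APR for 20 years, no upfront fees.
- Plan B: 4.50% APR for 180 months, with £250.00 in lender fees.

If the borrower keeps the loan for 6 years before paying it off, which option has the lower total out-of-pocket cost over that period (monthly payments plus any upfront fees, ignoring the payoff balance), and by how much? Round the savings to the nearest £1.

Plan A: at 5.50% the monthly rate is 0.0045833, so the payment is 15,000 × 0.0045833 / (1 − 1.0045833^−240) = £103.18.
Plan B: at 4.50% the monthly rate is 0.0037500, so the payment is 15,000 × 0.0037500 / (1 − 1.0037500^−180) = £114.75.
Over 72 months: Plan A costs 72 × £103.18 = £7,428.96; Plan B costs 72 × £114.75 + £250.00 = £8,512.00.
Plan A is cheaper by £8,512.00 − £7,428.96 = £1,083.04.

Plan A by £1,083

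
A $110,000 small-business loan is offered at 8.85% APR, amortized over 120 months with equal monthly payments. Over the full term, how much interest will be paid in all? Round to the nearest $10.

$56,140

At 8.85% the monthly rate is 0.0073750, so the payment is 110,000 × 0.0073750 / (1 − 1.0073750^−120) = $1,384.52.
Total paid = 120 × $1,384.52 = $166,142.40; interest = $166,142.40 − $110,000 = $56,142.40.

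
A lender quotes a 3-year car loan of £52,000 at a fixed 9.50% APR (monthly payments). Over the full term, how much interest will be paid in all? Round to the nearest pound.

£7,966

Monthly rate = 9.5%/12 = 0.0079167; payment = 52,000 × 0.0079167 / (1 − (1+0.0079167)^−36) = £1,665.71.
Total paid = 36 × £1,665.71 = £59,965.56; interest = £59,965.56 − £52,000 = £7,965.56.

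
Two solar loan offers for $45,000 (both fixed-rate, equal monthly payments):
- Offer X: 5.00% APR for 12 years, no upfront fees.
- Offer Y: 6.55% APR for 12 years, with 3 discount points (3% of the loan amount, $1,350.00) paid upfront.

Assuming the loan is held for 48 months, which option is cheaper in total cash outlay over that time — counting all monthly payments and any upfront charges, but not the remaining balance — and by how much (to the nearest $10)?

Offer X by $3,070

Offer X: at 5.00% the monthly rate is 0.0041667, so the payment is 45,000 × 0.0041667 / (1 − 1.0041667^−144) = $416.20.
Offer Y: at 6.55% the monthly rate is 0.0054583, so the payment is 45,000 × 0.0054583 / (1 − 1.0054583^−144) = $452.05.
Over 48 months: Offer X costs 48 × $416.20 = $19,977.60; Offer Y costs 48 × $452.05 + $1,350.00 = $23,048.40.
Offer X is cheaper by $23,048.40 − $19,977.60 = $3,070.80.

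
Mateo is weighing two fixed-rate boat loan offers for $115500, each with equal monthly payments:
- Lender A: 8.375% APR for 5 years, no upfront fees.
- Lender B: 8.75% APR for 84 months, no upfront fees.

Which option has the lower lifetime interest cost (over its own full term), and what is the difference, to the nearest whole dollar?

Lender A by $13,106

Lender A: at 8.375% the monthly rate is 0.0069792, so the payment is 115,500 × 0.0069792 / (1 − 1.0069792^−60) = $2,362.71.
Total interest on Lender A = 60 × $2,362.71 − $115,500 = $26,262.60.
Lender B: at 8.75% the monthly rate is 0.0072917, so the payment is 115,500 × 0.0072917 / (1 − 1.0072917^−84) = $1,843.67.
Total interest on Lender B = 84 × $1,843.67 − $115,500 = $39,368.28.
Lender A is lower by $13,105.68.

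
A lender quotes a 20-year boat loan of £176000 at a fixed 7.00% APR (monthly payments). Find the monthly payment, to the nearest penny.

£1,364.53

At 7.00% the monthly rate is 0.0058333, so the payment is 176,000 × 0.0058333 / (1 − 1.0058333^−240) = £1,364.53.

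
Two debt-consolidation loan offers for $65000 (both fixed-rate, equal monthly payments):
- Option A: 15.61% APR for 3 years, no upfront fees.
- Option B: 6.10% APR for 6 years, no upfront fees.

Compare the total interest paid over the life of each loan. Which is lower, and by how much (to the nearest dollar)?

Option B by $4,035

Option A: at 15.61% the monthly rate is 0.0130083, so the payment is 65,000 × 0.0130083 / (1 − 1.0130083^−36) = $2,272.71.
Total interest on Option A = 36 × $2,272.71 − $65,000 = $16,817.56.
Option B: at 6.10% the monthly rate is 0.0050833, so the payment is 65,000 × 0.0050833 / (1 − 1.0050833^−72) = $1,080.31.
Total interest on Option B = 72 × $1,080.31 − $65,000 = $12,782.32.
Option B is lower by $4,035.24.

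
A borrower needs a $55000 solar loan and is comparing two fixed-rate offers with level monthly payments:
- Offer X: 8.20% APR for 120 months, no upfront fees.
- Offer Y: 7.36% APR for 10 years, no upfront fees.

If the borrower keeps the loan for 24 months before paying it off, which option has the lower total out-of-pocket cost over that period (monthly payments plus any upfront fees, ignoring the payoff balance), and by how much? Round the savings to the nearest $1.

Offer Y by $583

Offer X: monthly rate = 8.2%/12 = 0.0068333; payment = 55,000 × 0.0068333 / (1 − (1+0.0068333)^−120) = $673.13.
Offer Y: monthly rate = 7.36%/12 = 0.0061333; payment = 55,000 × 0.0061333 / (1 − (1+0.0061333)^−120) = $648.85.
Over 24 months: Offer X costs 24 × $673.13 = $16,155.12; Offer Y costs 24 × $648.85 = $15,572.40.
Offer Y is cheaper by $16,155.12 − $15,572.40 = $582.72.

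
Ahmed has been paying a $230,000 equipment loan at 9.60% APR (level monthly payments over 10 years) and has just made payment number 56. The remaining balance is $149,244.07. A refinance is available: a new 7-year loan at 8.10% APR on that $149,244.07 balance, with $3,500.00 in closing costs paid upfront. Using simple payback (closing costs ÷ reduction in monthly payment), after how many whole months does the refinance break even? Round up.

Current payment = 230,000 × 9.6%/12 / (1 − (1+0.0080000)^−120) = $2,988.75.
Refinanced payment = 149,244.07 × 0.0067500 / (1 − (1+0.0067500)^−84) = $2,333.59.
Monthly savings = $2,988.75 − $2,333.59 = $655.16.
Break-even = $3,500.00 / $655.16 = 5.34 → 6 months.

6 months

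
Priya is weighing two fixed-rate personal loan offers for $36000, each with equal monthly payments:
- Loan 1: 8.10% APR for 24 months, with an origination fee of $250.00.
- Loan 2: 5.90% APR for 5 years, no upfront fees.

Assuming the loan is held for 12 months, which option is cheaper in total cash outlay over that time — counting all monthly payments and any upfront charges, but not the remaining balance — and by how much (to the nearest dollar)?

Loan 2 by $11,476

Loan 1: at 8.10% the monthly rate is 0.0067500, so the payment is 36,000 × 0.0067500 / (1 − 1.0067500^−24) = $1,629.82.
Loan 2: at 5.90% the monthly rate is 0.0049167, so the payment is 36,000 × 0.0049167 / (1 − 1.0049167^−60) = $694.31.
Over 12 months: Loan 1 costs 12 × $1,629.82 + $250.00 = $19,807.84; Loan 2 costs 12 × $694.31 = $8,331.72.
Loan 2 is cheaper by $19,807.84 − $8,331.72 = $11,476.12.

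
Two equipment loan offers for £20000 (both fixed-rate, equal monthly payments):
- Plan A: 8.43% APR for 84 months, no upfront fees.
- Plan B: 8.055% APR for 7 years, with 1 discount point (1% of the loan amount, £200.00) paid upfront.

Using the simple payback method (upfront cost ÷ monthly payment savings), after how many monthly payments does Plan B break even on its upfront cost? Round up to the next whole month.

Plan A: monthly rate = 8.43%/12 = 0.0070250; payment = 20,000 × 0.0070250 / (1 − (1+0.0070250)^−84) = £316.03.
Plan B: monthly rate = 8.055%/12 = 0.0067125; payment = 20,000 × 0.0067125 / (1 − (1+0.0067125)^−84) = £312.27.
Monthly savings = £316.03 − £312.27 = £3.76.
Break-even = £200.00 / £3.76 = 53.19 → 54 months.

54 months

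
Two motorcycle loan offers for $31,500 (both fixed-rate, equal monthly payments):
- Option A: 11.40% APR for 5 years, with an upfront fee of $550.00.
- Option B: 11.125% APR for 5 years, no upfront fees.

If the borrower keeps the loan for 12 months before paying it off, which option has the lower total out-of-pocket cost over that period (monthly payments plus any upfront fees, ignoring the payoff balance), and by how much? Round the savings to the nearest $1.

Option A: at 11.40% the monthly rate is 0.0095000, so the payment is 31,500 × 0.0095000 / (1 − 1.0095000^−60) = $691.19.
Option B: at 11.125% the monthly rate is 0.0092708, so the payment is 31,500 × 0.0092708 / (1 − 1.0092708^−60) = $686.85.
Over 12 months: Option A costs 12 × $691.19 + $550.00 = $8,844.28; Option B costs 12 × $686.85 = $8,242.20.
Option B is cheaper by $8,844.28 − $8,242.20 = $602.08.

Option B by $602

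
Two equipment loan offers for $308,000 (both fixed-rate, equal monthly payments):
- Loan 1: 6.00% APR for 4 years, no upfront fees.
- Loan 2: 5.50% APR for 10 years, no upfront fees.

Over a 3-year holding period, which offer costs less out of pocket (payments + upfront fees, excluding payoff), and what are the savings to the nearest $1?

Loan 2 by $140,068

Loan 1: monthly rate = 6%/12 = 0.0050000; payment = 308,000 × 0.0050000 / (1 − (1+0.0050000)^−48) = $7,233.39.
Loan 2: monthly rate = 5.5%/12 = 0.0045833; payment = 308,000 × 0.0045833 / (1 − (1+0.0045833)^−120) = $3,342.61.
Over 36 months: Loan 1 costs 36 × $7,233.39 = $260,402.04; Loan 2 costs 36 × $3,342.61 = $120,333.96.
Loan 2 is cheaper by $260,402.04 − $120,333.96 = $140,068.08.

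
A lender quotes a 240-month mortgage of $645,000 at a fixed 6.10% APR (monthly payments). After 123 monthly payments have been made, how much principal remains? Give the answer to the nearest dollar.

$410,051

With monthly rate i = 6.1%/12 = 0.0050833, the balance after k of n payments is P · [(1+i)^n − (1+i)^k] / [(1+i)^n − 1].
(1+0.0050833)^240 = 3.37673625 and (1+0.0050833)^123 = 1.86575573, so the balance is 645,000 × (3.37673625 − 1.86575573) / (3.37673625 − 1) = $410,050.73.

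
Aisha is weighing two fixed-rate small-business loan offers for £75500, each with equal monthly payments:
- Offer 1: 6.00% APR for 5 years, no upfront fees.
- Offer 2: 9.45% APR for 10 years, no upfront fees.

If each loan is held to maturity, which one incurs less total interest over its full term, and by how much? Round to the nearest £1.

Offer 1: monthly rate = 6%/12 = 0.0050000; payment = 75,500 × 0.0050000 / (1 − (1+0.0050000)^−60) = £1,459.63.
Total interest on Offer 1 = 60 × £1,459.63 − £75,500 = £12,077.80.
Offer 2: at 9.45% the monthly rate is 0.0078750, so the payment is 75,500 × 0.0078750 / (1 − 1.0078750^−120) = £974.89.
Total interest on Offer 2 = 120 × £974.89 − £75,500 = £41,486.80.
Offer 1 is lower by £29,409.00.

Offer 1 by £29,409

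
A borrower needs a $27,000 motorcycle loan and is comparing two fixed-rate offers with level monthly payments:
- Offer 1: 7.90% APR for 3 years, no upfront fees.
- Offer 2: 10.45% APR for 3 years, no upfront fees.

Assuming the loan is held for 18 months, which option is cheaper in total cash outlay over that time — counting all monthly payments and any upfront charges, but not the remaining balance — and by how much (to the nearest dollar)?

Offer 1: monthly rate = 7.9%/12 = 0.0065833; payment = 27,000 × 0.0065833 / (1 − (1+0.0065833)^−36) = $844.84.
Offer 2: at 10.45% the monthly rate is 0.0087083, so the payment is 27,000 × 0.0087083 / (1 − 1.0087083^−36) = $876.93.
Over 18 months: Offer 1 costs 18 × $844.84 = $15,207.12; Offer 2 costs 18 × $876.93 = $15,784.74.
Offer 1 is cheaper by $15,784.74 − $15,207.12 = $577.62.

Offer 1 by $578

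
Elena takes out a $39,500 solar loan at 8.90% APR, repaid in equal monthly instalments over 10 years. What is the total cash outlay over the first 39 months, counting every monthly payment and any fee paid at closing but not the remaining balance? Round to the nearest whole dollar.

At 8.90% the monthly rate is 0.0074167, so the payment is 39,500 × 0.0074167 / (1 − 1.0074167^−120) = $498.23.
Total outlay = 39 × $498.23 = $19,430.97.

$19,431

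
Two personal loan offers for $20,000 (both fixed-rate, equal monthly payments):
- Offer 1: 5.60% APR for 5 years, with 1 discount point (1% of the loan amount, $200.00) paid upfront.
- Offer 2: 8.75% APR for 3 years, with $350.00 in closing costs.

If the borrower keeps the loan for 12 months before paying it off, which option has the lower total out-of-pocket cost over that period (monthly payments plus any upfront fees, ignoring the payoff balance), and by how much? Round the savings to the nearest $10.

Offer 1: monthly rate = 5.6%/12 = 0.0046667; payment = 20,000 × 0.0046667 / (1 − (1+0.0046667)^−60) = $382.95.
Offer 2: at 8.75% the monthly rate is 0.0072917, so the payment is 20,000 × 0.0072917 / (1 − 1.0072917^−36) = $633.67.
Over 12 months: Offer 1 costs 12 × $382.95 + $200.00 = $4,795.40; Offer 2 costs 12 × $633.67 + $350.00 = $7,954.04.
Offer 1 is cheaper by $7,954.04 − $4,795.40 = $3,158.64.

Offer 1 by $3,160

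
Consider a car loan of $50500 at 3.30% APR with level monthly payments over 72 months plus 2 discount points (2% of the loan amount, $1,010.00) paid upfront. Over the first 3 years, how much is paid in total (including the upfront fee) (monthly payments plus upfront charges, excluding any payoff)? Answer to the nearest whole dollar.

$28,877

Monthly rate = 3.3%/12 = 0.0027500; payment = 50,500 × 0.0027500 / (1 − (1+0.0027500)^−72) = $774.08.
Total outlay = 36 × $774.08 + $1,010.00 = $28,876.88.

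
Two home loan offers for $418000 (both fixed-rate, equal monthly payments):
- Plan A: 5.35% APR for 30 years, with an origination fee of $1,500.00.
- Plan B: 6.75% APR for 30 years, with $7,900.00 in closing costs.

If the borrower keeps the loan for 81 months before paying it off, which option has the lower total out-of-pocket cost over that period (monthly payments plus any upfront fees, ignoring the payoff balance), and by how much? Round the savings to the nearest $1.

Plan A: monthly rate = 5.35%/12 = 0.0044583; payment = 418,000 × 0.0044583 / (1 − (1+0.0044583)^−360) = $2,334.17.
Plan B: at 6.75% the monthly rate is 0.0056250, so the payment is 418,000 × 0.0056250 / (1 − 1.0056250^−360) = $2,711.14.
Over 81 months: Plan A costs 81 × $2,334.17 + $1,500.00 = $190,567.77; Plan B costs 81 × $2,711.14 + $7,900.00 = $227,502.34.
Plan A is cheaper by $227,502.34 − $190,567.77 = $36,934.57.

Plan A by $36,935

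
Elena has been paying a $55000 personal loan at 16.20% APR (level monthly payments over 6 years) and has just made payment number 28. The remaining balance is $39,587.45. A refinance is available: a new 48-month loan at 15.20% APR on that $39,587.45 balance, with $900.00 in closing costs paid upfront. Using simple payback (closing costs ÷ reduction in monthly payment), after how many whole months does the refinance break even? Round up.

10 months

Current payment = 55,000 × 16.2%/12 / (1 − (1+0.0135000)^−72) = $1,199.12.
Refinanced payment = 39,587.45 × 0.0126667 / (1 − (1+0.0126667)^−48) = $1,105.77.
Monthly savings = $1,199.12 − $1,105.77 = $93.35.
Break-even = $900.00 / $93.35 = 9.64 → 10 months.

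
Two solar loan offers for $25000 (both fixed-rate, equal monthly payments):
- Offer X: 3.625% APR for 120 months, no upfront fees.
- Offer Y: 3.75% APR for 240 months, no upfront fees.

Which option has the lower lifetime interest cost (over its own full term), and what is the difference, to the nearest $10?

Offer X by $5,730

Offer X: at 3.625% the monthly rate is 0.0030208, so the payment is 25,000 × 0.0030208 / (1 − 1.0030208^−120) = $248.68.
Total interest on Offer X = 120 × $248.68 − $25,000 = $4,841.60.
Offer Y: at 3.75% the monthly rate is 0.0031250, so the payment is 25,000 × 0.0031250 / (1 − 1.0031250^−240) = $148.22.
Total interest on Offer Y = 240 × $148.22 − $25,000 = $10,572.80.
Offer X is lower by $5,731.20.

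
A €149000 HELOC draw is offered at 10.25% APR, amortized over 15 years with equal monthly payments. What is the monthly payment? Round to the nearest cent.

€1,624.03

Monthly rate = 10.25%/12 = 0.0085417; payment = 149,000 × 0.0085417 / (1 − (1+0.0085417)^−180) = €1,624.03.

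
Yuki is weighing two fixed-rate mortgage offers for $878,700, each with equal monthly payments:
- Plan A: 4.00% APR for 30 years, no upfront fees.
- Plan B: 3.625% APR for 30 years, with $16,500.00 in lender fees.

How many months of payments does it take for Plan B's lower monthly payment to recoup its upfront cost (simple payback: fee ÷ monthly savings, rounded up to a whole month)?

88 months

Plan A: at 4.00% the monthly rate is 0.0033333, so the payment is 878,700 × 0.0033333 / (1 − 1.0033333^−360) = $4,195.05.
Plan B: at 3.625% the monthly rate is 0.0030208, so the payment is 878,700 × 0.0030208 / (1 − 1.0030208^−360) = $4,007.32.
Monthly savings = $4,195.05 − $4,007.32 = $187.73.
Break-even = $16,500.00 / $187.73 = 87.89 → 88 months.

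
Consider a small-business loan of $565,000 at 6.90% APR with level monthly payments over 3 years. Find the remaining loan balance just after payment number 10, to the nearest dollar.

$419,567

With monthly rate i = 6.9%/12 = 0.0057500, the balance after k of n payments is P · [(1+i)^n − (1+i)^k] / [(1+i)^n − 1].
(1+0.0057500)^36 = 1.22925359 and (1+0.0057500)^10 = 1.05901086, so the balance is 565,000 × (1.22925359 − 1.05901086) / (1.22925359 − 1) = $419,566.58.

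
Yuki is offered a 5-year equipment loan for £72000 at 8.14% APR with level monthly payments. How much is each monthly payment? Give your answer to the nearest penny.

£1,464.73

Monthly rate = 8.14%/12 = 0.0067833; payment = 72,000 × 0.0067833 / (1 − (1+0.0067833)^−60) = £1,464.73.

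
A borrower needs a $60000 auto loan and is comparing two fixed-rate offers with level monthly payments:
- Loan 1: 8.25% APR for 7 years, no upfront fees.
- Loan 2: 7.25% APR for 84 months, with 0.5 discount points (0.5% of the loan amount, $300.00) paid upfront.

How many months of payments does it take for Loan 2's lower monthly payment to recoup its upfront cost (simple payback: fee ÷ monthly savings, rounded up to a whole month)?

Loan 1: monthly rate = 8.25%/12 = 0.0068750; payment = 60,000 × 0.0068750 / (1 − (1+0.0068750)^−84) = $942.66.
Loan 2: at 7.25% the monthly rate is 0.0060417, so the payment is 60,000 × 0.0060417 / (1 − 1.0060417^−84) = $912.91.
Monthly savings = $942.66 − $912.91 = $29.75.
Break-even = $300.00 / $29.75 = 10.08 → 11 months.

11 months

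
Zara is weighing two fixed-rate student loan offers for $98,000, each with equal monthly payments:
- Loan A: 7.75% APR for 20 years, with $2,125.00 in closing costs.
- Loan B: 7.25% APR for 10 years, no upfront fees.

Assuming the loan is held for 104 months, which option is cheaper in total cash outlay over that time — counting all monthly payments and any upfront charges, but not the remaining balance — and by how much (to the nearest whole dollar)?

Loan A by $33,859

Loan A: at 7.75% the monthly rate is 0.0064583, so the payment is 98,000 × 0.0064583 / (1 − 1.0064583^−240) = $804.53.
Loan B: monthly rate = 7.25%/12 = 0.0060417; payment = 98,000 × 0.0060417 / (1 − (1+0.0060417)^−120) = $1,150.53.
Over 104 months: Loan A costs 104 × $804.53 + $2,125.00 = $85,796.12; Loan B costs 104 × $1,150.53 = $119,655.12.
Loan A is cheaper by $119,655.12 − $85,796.12 = $33,859.00.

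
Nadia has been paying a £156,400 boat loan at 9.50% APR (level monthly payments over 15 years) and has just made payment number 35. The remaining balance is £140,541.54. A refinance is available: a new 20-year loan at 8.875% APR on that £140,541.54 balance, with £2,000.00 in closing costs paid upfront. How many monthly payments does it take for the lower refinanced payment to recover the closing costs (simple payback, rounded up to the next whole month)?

Current payment = 156,400 × 9.5%/12 / (1 − (1+0.0079167)^−180) = £1,633.17.
Refinanced payment = 140,541.54 × 0.0073958 / (1 − (1+0.0073958)^−240) = £1,253.21.
Monthly savings = £1,633.17 − £1,253.21 = £379.96.
Break-even = £2,000.00 / £379.96 = 5.26 → 6 months.

6 months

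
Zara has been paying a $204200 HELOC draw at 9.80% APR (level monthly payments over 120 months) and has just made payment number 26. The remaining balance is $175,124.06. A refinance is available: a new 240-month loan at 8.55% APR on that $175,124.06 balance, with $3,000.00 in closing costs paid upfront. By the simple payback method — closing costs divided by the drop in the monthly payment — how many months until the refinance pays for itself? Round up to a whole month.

Current payment = 204,200 × 9.8%/12 / (1 − (1+0.0081667)^−120) = $2,675.95.
Refinanced payment = 175,124.06 × 0.0071250 / (1 − (1+0.0071250)^−240) = $1,525.31.
Monthly savings = $2,675.95 − $1,525.31 = $1,150.64.
Break-even = $3,000.00 / $1,150.64 = 2.61 → 3 months.

3 months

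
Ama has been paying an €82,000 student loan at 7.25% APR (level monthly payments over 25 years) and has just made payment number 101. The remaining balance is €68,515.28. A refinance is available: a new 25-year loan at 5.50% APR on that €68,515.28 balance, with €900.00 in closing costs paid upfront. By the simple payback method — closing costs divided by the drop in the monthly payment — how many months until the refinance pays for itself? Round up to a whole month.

6 months

Current payment = 82,000 × 7.25%/12 / (1 − (1+0.0060417)^−300) = €592.70.
Refinanced payment = 68,515.28 × 0.0045833 / (1 − (1+0.0045833)^−300) = €420.74.
Monthly savings = €592.70 − €420.74 = €171.96.
Break-even = €900.00 / €171.96 = 5.23 → 6 months.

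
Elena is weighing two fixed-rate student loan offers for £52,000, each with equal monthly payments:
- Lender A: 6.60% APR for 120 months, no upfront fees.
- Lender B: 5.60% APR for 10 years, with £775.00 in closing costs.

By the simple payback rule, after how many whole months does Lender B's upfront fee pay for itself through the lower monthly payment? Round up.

30 months

Lender A: at 6.60% the monthly rate is 0.0055000, so the payment is 52,000 × 0.0055000 / (1 − 1.0055000^−120) = £593.10.
Lender B: monthly rate = 5.6%/12 = 0.0046667; payment = 52,000 × 0.0046667 / (1 − (1+0.0046667)^−120) = £566.92.
Monthly savings = £593.10 − £566.92 = £26.18.
Break-even = £775.00 / £26.18 = 29.60 → 30 months.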